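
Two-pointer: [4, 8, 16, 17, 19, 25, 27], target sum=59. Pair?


Two pointers: lo=0, hi=6
No pair sums to 59


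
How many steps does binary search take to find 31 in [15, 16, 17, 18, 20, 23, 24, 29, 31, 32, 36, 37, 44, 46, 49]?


Search for 31:
[0,14] mid=7 arr[7]=29
[8,14] mid=11 arr[11]=37
[8,10] mid=9 arr[9]=32
[8,8] mid=8 arr[8]=31
Total: 4 comparisons


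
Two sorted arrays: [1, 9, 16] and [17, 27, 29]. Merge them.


Compare heads, take smaller each step.
Merged: [1, 9, 16, 17, 27, 29]


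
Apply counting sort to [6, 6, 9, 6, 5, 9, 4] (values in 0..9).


Count array: [0, 0, 0, 0, 1, 1, 3, 0, 0, 2]
Reconstruct: [4, 5, 6, 6, 6, 9, 9]


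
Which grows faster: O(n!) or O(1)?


constant grows slower than factorial
O(1) is asymptotically smaller; O(n!) grows faster


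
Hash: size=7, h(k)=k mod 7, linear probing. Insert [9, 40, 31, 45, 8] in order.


Insertions: 9->slot 2; 40->slot 5; 31->slot 3; 45->slot 4; 8->slot 1
Table: [None, 8, 9, 31, 45, 40, None]


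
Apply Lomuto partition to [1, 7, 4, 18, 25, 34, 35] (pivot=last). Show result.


Elements <= 35 go left of pivot.
Result: [1, 7, 4, 18, 25, 34, 35], pivot at index 6


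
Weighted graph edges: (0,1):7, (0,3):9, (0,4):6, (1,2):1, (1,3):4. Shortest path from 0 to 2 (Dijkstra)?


Dijkstra from 0:
Distances: {0: 0, 1: 7, 2: 8, 3: 9, 4: 6}
Shortest distance to 2 = 8, path = [0, 1, 2]


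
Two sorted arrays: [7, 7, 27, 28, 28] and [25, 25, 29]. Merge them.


Compare heads, take smaller each step.
Merged: [7, 7, 25, 25, 27, 28, 28, 29]


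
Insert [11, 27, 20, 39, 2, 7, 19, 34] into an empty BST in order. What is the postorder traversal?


Root = 11; build tree by BST insertion.
Postorder traversal: [7, 2, 19, 20, 34, 39, 27, 11]


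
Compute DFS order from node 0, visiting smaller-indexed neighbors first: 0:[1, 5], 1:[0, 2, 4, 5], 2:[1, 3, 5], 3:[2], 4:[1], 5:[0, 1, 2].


DFS stack-based: start with [0]
Visit order: [0, 1, 2, 3, 5, 4]


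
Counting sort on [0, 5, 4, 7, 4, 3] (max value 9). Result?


Count array: [1, 0, 0, 1, 2, 1, 0, 1, 0, 0]
Reconstruct: [0, 3, 4, 4, 5, 7]


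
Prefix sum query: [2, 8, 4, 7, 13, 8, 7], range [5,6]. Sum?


Prefix sums: [0, 2, 10, 14, 21, 34, 42, 49]
Sum[5..6] = prefix[7] - prefix[5] = 49 - 34 = 15


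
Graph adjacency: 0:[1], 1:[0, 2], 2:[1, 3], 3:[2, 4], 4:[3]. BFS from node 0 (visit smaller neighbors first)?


BFS queue: start with [0]
Visit order: [0, 1, 2, 3, 4]


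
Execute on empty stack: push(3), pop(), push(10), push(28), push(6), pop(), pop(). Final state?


push(3) -> [3]
pop() returns 3 -> []
push(10) -> [10]
push(28) -> [10, 28]
push(6) -> [10, 28, 6]
pop() returns 6 -> [10, 28]
pop() returns 28 -> [10]
Final stack (bottom to top): [10]


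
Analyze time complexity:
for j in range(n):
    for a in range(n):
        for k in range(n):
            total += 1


Per nesting level: O(n) * O(n) * O(n) = O(n^3)
Complexity: O(n^3)


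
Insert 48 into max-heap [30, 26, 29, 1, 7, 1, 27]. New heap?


Append 48: [30, 26, 29, 1, 7, 1, 27, 48]
Bubble up: swap idx 7(48) with idx 3(1); swap idx 3(48) with idx 1(26); swap idx 1(48) with idx 0(30)
Result: [48, 30, 29, 26, 7, 1, 27, 1]


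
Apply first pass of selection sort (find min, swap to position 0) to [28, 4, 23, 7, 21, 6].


After one pass: [4, 28, 23, 7, 21, 6]


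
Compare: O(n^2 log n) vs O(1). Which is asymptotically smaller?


constant grows slower than n^2 log n
O(1) is asymptotically smaller; O(n^2 log n) grows faster


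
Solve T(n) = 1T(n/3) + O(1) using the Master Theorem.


a=1, b=3, c=0. log_3(1)=0 = c=0. Case 2: O(n^c log n) = O(log n)
Complexity: O(log n)


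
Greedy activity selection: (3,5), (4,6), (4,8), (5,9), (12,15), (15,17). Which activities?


Greedy: pick earliest-ending, then skip overlaps.
Selected (4 activities): [(3, 5), (5, 9), (12, 15), (15, 17)]


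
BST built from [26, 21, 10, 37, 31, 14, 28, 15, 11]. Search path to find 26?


BST root = 26
Search for 26: compare at each node
Path: [26]


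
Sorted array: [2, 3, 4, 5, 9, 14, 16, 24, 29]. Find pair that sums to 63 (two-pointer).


Two pointers: lo=0, hi=8
No pair sums to 63


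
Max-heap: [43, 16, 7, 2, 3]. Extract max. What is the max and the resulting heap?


Max = 43
Replace root with last, heapify down
Resulting heap: [16, 3, 7, 2]


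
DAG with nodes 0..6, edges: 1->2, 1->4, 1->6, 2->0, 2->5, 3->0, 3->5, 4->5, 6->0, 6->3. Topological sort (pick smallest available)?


Kahn's algorithm, process smallest node first
Order: [1, 2, 4, 6, 3, 0, 5]


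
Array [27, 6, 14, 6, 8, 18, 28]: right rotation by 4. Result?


Right rotate by 4: [6, 8, 18, 28, 27, 6, 14]


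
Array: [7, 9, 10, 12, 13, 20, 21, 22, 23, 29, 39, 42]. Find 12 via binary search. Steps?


Search for 12:
[0,11] mid=5 arr[5]=20
[0,4] mid=2 arr[2]=10
[3,4] mid=3 arr[3]=12
Total: 3 comparisons


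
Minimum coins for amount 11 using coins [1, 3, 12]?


dp[0]=0; dp[i]=1+min(dp[i-c] for c in coins)
...dp[6]=2, dp[7]=3, dp[8]=4, dp[9]=3, dp[10]=4, dp[11]=5
Minimum coins for 11 = 5


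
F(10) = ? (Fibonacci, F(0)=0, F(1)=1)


F(n)=F(n-1)+F(n-2)
...F(8)=21, F(9)=34, F(10)=55


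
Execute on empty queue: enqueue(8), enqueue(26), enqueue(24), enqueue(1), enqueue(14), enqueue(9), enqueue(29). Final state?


enqueue(8) -> [8]
enqueue(26) -> [8, 26]
enqueue(24) -> [8, 26, 24]
enqueue(1) -> [8, 26, 24, 1]
enqueue(14) -> [8, 26, 24, 1, 14]
enqueue(9) -> [8, 26, 24, 1, 14, 9]
enqueue(29) -> [8, 26, 24, 1, 14, 9, 29]
Final queue (front to back): [8, 26, 24, 1, 14, 9, 29]


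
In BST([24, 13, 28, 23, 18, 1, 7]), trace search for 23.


BST root = 24
Search for 23: compare at each node
Path: [24, 13, 23]


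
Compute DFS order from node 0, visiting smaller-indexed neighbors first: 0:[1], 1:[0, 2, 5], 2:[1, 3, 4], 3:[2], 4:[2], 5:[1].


DFS stack-based: start with [0]
Visit order: [0, 1, 2, 3, 4, 5]


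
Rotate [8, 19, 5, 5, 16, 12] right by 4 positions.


Right rotate by 4: [5, 5, 16, 12, 8, 19]


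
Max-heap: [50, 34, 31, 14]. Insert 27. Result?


Append 27: [50, 34, 31, 14, 27]
Bubble up: no swaps needed
Result: [50, 34, 31, 14, 27]


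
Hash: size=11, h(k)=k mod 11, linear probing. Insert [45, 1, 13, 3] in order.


Insertions: 45->slot 1; 1->slot 2; 13->slot 3; 3->slot 4
Table: [None, 45, 1, 13, 3, None, None, None, None, None, None]


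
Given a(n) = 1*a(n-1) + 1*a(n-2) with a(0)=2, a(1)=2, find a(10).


Build bottom-up:
...a(8)=68, a(9)=110, a(10)=1*110+1*68=178


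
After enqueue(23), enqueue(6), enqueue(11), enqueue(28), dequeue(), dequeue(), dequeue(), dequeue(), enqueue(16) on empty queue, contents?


enqueue(23) -> [23]
enqueue(6) -> [23, 6]
enqueue(11) -> [23, 6, 11]
enqueue(28) -> [23, 6, 11, 28]
dequeue() returns 23 -> [6, 11, 28]
dequeue() returns 6 -> [11, 28]
dequeue() returns 11 -> [28]
dequeue() returns 28 -> []
enqueue(16) -> [16]
Final queue (front to back): [16]


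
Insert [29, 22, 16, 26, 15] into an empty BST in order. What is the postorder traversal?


Root = 29; build tree by BST insertion.
Postorder traversal: [15, 16, 26, 22, 29]


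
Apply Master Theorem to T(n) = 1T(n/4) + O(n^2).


a=1, b=4, c=2. log_4(1)=0 < c=2. Case 3: O(n^c) = O(n^2)
Complexity: O(n^2)


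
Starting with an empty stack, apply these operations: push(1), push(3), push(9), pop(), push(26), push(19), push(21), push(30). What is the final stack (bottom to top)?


push(1) -> [1]
push(3) -> [1, 3]
push(9) -> [1, 3, 9]
pop() returns 9 -> [1, 3]
push(26) -> [1, 3, 26]
push(19) -> [1, 3, 26, 19]
push(21) -> [1, 3, 26, 19, 21]
push(30) -> [1, 3, 26, 19, 21, 30]
Final stack (bottom to top): [1, 3, 26, 19, 21, 30]


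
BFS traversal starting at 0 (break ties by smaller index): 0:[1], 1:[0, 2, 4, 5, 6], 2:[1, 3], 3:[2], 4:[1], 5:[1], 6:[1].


BFS queue: start with [0]
Visit order: [0, 1, 2, 4, 5, 6, 3]


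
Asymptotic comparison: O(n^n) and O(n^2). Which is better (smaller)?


quadratic grows slower than n^n
O(n^2) is asymptotically smaller; O(n^n) grows faster


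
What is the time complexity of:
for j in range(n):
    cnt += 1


Per nesting level: O(n) = O(n)
Complexity: O(n)


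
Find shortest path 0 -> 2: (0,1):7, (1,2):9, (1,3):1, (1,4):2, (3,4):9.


Dijkstra from 0:
Distances: {0: 0, 1: 7, 2: 16, 3: 8, 4: 9}
Shortest distance to 2 = 16, path = [0, 1, 2]


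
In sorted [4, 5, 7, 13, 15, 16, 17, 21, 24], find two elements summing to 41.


Two pointers: lo=0, hi=8
Found pair: (17, 24) summing to 41


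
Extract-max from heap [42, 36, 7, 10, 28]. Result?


Max = 42
Replace root with last, heapify down
Resulting heap: [36, 28, 7, 10]


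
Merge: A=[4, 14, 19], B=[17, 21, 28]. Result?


Compare heads, take smaller each step.
Merged: [4, 14, 17, 19, 21, 28]


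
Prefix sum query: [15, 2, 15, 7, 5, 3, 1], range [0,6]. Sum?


Prefix sums: [0, 15, 17, 32, 39, 44, 47, 48]
Sum[0..6] = prefix[7] - prefix[0] = 48 - 0 = 48


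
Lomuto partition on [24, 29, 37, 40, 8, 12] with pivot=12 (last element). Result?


Elements <= 12 go left of pivot.
Result: [8, 12, 37, 40, 24, 29], pivot at index 1


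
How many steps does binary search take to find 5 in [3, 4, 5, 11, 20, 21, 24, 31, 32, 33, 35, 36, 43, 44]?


Search for 5:
[0,13] mid=6 arr[6]=24
[0,5] mid=2 arr[2]=5
Total: 2 comparisons


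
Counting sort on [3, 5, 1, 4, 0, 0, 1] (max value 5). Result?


Count array: [2, 2, 0, 1, 1, 1]
Reconstruct: [0, 0, 1, 1, 3, 4, 5]


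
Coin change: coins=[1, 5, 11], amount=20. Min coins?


dp[0]=0; dp[i]=1+min(dp[i-c] for c in coins)
...dp[15]=3, dp[16]=2, dp[17]=3, dp[18]=4, dp[19]=5, dp[20]=4
Minimum coins for 20 = 4


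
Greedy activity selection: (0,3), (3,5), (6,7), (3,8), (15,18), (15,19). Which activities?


Greedy: pick earliest-ending, then skip overlaps.
Selected (4 activities): [(0, 3), (3, 5), (6, 7), (15, 18)]


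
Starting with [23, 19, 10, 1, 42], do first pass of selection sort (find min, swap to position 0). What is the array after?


After one pass: [1, 19, 10, 23, 42]


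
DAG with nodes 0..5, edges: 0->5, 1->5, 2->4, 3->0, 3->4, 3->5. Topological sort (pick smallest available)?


Kahn's algorithm, process smallest node first
Order: [1, 2, 3, 0, 4, 5]


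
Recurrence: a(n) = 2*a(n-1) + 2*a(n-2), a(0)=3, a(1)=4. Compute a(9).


Build bottom-up:
...a(7)=2032, a(8)=5552, a(9)=2*5552+2*2032=15168


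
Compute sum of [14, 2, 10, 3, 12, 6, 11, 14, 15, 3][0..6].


Prefix sums: [0, 14, 16, 26, 29, 41, 47, 58, 72, 87, 90]
Sum[0..6] = prefix[7] - prefix[0] = 58 - 0 = 58


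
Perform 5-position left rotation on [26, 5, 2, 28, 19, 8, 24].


Left rotate by 5: [8, 24, 26, 5, 2, 28, 19]


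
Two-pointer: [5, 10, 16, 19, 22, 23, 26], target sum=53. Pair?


Two pointers: lo=0, hi=6
No pair sums to 53


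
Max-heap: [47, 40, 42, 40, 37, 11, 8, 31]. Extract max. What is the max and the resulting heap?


Max = 47
Replace root with last, heapify down
Resulting heap: [42, 40, 31, 40, 37, 11, 8]


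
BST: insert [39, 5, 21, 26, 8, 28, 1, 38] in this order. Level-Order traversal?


Root = 39; build tree by BST insertion.
Level-Order traversal: [39, 5, 1, 21, 8, 26, 28, 38]


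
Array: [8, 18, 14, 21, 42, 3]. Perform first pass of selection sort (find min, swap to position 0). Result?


After one pass: [3, 18, 14, 21, 42, 8]


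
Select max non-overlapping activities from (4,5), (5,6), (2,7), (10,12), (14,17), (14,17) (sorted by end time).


Greedy: pick earliest-ending, then skip overlaps.
Selected (4 activities): [(4, 5), (5, 6), (10, 12), (14, 17)]


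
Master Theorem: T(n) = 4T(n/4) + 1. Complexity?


a=4, b=4, c=0. log_4(4)=1 > c=0. Case 1: O(n^log_b(a)) = O(n)
Complexity: O(n)


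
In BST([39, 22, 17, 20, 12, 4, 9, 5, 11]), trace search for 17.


BST root = 39
Search for 17: compare at each node
Path: [39, 22, 17]


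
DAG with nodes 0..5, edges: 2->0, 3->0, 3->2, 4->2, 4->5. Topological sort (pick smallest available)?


Kahn's algorithm, process smallest node first
Order: [1, 3, 4, 2, 0, 5]


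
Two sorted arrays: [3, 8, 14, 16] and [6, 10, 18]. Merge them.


Compare heads, take smaller each step.
Merged: [3, 6, 8, 10, 14, 16, 18]


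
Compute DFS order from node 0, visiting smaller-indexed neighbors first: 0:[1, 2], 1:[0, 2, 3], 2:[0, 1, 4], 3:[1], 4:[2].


DFS stack-based: start with [0]
Visit order: [0, 1, 2, 4, 3]


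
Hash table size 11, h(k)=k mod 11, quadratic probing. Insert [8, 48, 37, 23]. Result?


Insertions: 8->slot 8; 48->slot 4; 37->slot 5; 23->slot 1
Table: [None, 23, None, None, 48, 37, None, None, 8, None, None]


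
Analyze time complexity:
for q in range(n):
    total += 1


Per nesting level: O(n) = O(n)
Complexity: O(n)


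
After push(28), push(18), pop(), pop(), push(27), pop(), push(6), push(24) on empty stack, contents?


push(28) -> [28]
push(18) -> [28, 18]
pop() returns 18 -> [28]
pop() returns 28 -> []
push(27) -> [27]
pop() returns 27 -> []
push(6) -> [6]
push(24) -> [6, 24]
Final stack (bottom to top): [6, 24]


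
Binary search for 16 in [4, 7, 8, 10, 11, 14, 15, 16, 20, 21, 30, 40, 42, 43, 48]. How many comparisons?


Search for 16:
[0,14] mid=7 arr[7]=16
Total: 1 comparisons


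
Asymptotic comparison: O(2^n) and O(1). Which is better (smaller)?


constant grows slower than exponential
O(1) is asymptotically smaller; O(2^n) grows faster


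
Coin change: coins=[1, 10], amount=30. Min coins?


dp[0]=0; dp[i]=1+min(dp[i-c] for c in coins)
...dp[25]=7, dp[26]=8, dp[27]=9, dp[28]=10, dp[29]=11, dp[30]=3
Minimum coins for 30 = 3


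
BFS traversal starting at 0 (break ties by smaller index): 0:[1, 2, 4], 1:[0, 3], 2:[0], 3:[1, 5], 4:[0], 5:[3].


BFS queue: start with [0]
Visit order: [0, 1, 2, 4, 3, 5]


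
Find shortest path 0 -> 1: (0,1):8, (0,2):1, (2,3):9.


Dijkstra from 0:
Distances: {0: 0, 1: 8, 2: 1, 3: 10}
Shortest distance to 1 = 8, path = [0, 1]


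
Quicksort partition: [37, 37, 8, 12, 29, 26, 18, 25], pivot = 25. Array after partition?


Elements <= 25 go left of pivot.
Result: [8, 12, 18, 25, 29, 26, 37, 37], pivot at index 3


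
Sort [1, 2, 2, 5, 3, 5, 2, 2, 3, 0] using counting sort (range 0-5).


Count array: [1, 1, 4, 2, 0, 2]
Reconstruct: [0, 1, 2, 2, 2, 2, 3, 3, 5, 5]


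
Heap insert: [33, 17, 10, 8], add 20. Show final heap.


Append 20: [33, 17, 10, 8, 20]
Bubble up: swap idx 4(20) with idx 1(17)
Result: [33, 20, 10, 8, 17]


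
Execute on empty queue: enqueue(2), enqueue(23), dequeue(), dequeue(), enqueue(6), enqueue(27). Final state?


enqueue(2) -> [2]
enqueue(23) -> [2, 23]
dequeue() returns 2 -> [23]
dequeue() returns 23 -> []
enqueue(6) -> [6]
enqueue(27) -> [6, 27]
Final queue (front to back): [6, 27]


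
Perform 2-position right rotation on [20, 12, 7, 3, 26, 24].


Right rotate by 2: [26, 24, 20, 12, 7, 3]


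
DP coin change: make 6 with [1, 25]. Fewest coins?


dp[0]=0; dp[i]=1+min(dp[i-c] for c in coins)
...dp[1]=1, dp[2]=2, dp[3]=3, dp[4]=4, dp[5]=5, dp[6]=6
Minimum coins for 6 = 6


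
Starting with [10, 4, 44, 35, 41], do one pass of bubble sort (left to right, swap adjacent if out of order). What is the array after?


After one pass: [4, 10, 35, 41, 44]


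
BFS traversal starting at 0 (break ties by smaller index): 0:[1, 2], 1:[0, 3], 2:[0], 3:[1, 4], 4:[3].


BFS queue: start with [0]
Visit order: [0, 1, 2, 3, 4]


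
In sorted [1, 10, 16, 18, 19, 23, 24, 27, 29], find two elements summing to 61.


Two pointers: lo=0, hi=8
No pair sums to 61


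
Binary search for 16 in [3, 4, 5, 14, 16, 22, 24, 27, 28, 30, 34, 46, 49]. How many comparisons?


Search for 16:
[0,12] mid=6 arr[6]=24
[0,5] mid=2 arr[2]=5
[3,5] mid=4 arr[4]=16
Total: 3 comparisons


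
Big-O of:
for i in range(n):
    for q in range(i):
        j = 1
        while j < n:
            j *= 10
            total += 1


Per nesting level: O(n) * O(n) [triangular over i] * O(log n) = O(n^2 log n)
Complexity: O(n^2 log n)


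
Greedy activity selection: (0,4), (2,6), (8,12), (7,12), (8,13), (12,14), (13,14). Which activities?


Greedy: pick earliest-ending, then skip overlaps.
Selected (3 activities): [(0, 4), (8, 12), (12, 14)]


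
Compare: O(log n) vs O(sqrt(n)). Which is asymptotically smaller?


logarithmic grows slower than sublinear
O(log n) is asymptotically smaller; O(sqrt(n)) grows faster


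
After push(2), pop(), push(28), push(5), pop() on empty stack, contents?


push(2) -> [2]
pop() returns 2 -> []
push(28) -> [28]
push(5) -> [28, 5]
pop() returns 5 -> [28]
Final stack (bottom to top): [28]


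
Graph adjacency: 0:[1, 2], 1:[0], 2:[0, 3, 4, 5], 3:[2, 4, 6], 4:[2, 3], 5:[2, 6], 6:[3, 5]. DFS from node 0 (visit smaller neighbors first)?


DFS stack-based: start with [0]
Visit order: [0, 1, 2, 3, 4, 6, 5]


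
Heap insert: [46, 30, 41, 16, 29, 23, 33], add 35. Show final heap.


Append 35: [46, 30, 41, 16, 29, 23, 33, 35]
Bubble up: swap idx 7(35) with idx 3(16); swap idx 3(35) with idx 1(30)
Result: [46, 35, 41, 30, 29, 23, 33, 16]


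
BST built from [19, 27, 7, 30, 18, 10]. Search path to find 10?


BST root = 19
Search for 10: compare at each node
Path: [19, 7, 18, 10]


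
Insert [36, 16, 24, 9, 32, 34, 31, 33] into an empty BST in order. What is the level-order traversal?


Root = 36; build tree by BST insertion.
Level-Order traversal: [36, 16, 9, 24, 32, 31, 34, 33]


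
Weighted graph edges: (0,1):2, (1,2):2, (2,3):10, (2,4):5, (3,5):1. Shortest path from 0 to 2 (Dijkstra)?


Dijkstra from 0:
Distances: {0: 0, 1: 2, 2: 4, 3: 14, 4: 9, 5: 15}
Shortest distance to 2 = 4, path = [0, 1, 2]


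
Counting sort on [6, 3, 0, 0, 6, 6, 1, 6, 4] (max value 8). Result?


Count array: [2, 1, 0, 1, 1, 0, 4, 0, 0]
Reconstruct: [0, 0, 1, 3, 4, 6, 6, 6, 6]


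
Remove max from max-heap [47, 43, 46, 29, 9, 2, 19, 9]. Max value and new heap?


Max = 47
Replace root with last, heapify down
Resulting heap: [46, 43, 19, 29, 9, 2, 9]


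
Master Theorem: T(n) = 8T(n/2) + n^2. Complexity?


a=8, b=2, c=2. log_2(8)=3 > c=2. Case 1: O(n^log_b(a)) = O(n^3)
Complexity: O(n^3)


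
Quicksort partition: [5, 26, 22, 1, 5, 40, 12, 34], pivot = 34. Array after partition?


Elements <= 34 go left of pivot.
Result: [5, 26, 22, 1, 5, 12, 34, 40], pivot at index 6


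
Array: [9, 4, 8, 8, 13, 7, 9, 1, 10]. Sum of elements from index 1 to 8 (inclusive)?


Prefix sums: [0, 9, 13, 21, 29, 42, 49, 58, 59, 69]
Sum[1..8] = prefix[9] - prefix[1] = 69 - 9 = 60


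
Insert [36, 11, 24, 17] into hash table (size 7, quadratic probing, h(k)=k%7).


Insertions: 36->slot 1; 11->slot 4; 24->slot 3; 17->slot 0
Table: [17, 36, None, 24, 11, None, None]


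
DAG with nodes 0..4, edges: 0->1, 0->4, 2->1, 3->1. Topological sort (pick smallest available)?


Kahn's algorithm, process smallest node first
Order: [0, 2, 3, 1, 4]


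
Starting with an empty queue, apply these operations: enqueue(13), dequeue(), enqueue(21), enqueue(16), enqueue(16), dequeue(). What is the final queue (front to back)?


enqueue(13) -> [13]
dequeue() returns 13 -> []
enqueue(21) -> [21]
enqueue(16) -> [21, 16]
enqueue(16) -> [21, 16, 16]
dequeue() returns 21 -> [16, 16]
Final queue (front to back): [16, 16]


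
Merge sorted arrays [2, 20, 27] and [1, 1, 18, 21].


Compare heads, take smaller each step.
Merged: [1, 1, 2, 18, 20, 21, 27]


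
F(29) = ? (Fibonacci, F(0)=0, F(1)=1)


F(n)=F(n-1)+F(n-2)
...F(27)=196418, F(28)=317811, F(29)=514229


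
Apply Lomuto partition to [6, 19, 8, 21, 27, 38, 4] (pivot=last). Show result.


Elements <= 4 go left of pivot.
Result: [4, 19, 8, 21, 27, 38, 6], pivot at index 0


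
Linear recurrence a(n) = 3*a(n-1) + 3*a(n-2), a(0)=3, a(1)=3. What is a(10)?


Build bottom-up:
...a(8)=50058, a(9)=189783, a(10)=3*189783+3*50058=719523


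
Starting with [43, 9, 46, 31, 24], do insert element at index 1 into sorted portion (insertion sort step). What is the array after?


After one pass: [9, 43, 46, 31, 24]


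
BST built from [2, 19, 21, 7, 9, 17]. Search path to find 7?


BST root = 2
Search for 7: compare at each node
Path: [2, 19, 7]


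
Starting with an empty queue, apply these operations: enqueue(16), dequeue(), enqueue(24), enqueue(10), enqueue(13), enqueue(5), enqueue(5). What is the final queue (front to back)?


enqueue(16) -> [16]
dequeue() returns 16 -> []
enqueue(24) -> [24]
enqueue(10) -> [24, 10]
enqueue(13) -> [24, 10, 13]
enqueue(5) -> [24, 10, 13, 5]
enqueue(5) -> [24, 10, 13, 5, 5]
Final queue (front to back): [24, 10, 13, 5, 5]


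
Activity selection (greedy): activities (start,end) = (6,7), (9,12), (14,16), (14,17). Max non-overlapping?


Greedy: pick earliest-ending, then skip overlaps.
Selected (3 activities): [(6, 7), (9, 12), (14, 16)]


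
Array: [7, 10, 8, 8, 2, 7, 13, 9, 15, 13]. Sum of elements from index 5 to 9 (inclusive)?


Prefix sums: [0, 7, 17, 25, 33, 35, 42, 55, 64, 79, 92]
Sum[5..9] = prefix[10] - prefix[5] = 92 - 35 = 57


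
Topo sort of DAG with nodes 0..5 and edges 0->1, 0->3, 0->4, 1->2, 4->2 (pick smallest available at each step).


Kahn's algorithm, process smallest node first
Order: [0, 1, 3, 4, 2, 5]


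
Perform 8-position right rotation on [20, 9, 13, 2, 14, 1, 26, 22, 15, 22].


Right rotate by 8: [13, 2, 14, 1, 26, 22, 15, 22, 20, 9]


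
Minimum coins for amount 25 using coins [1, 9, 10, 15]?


dp[0]=0; dp[i]=1+min(dp[i-c] for c in coins)
...dp[20]=2, dp[21]=3, dp[22]=4, dp[23]=5, dp[24]=2, dp[25]=2
Minimum coins for 25 = 2


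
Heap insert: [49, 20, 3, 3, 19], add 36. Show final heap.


Append 36: [49, 20, 3, 3, 19, 36]
Bubble up: swap idx 5(36) with idx 2(3)
Result: [49, 20, 36, 3, 19, 3]


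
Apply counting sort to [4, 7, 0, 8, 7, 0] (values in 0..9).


Count array: [2, 0, 0, 0, 1, 0, 0, 2, 1, 0]
Reconstruct: [0, 0, 4, 7, 7, 8]


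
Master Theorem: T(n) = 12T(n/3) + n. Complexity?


a=12, b=3, c=1. log_3(12)=2.262 > c=1. Case 1: O(n^log_b(a)) = O(n^2.262)
Complexity: O(n^2.262)


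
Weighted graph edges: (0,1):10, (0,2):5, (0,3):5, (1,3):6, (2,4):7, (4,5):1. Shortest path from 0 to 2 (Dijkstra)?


Dijkstra from 0:
Distances: {0: 0, 1: 10, 2: 5, 3: 5, 4: 12, 5: 13}
Shortest distance to 2 = 5, path = [0, 2]


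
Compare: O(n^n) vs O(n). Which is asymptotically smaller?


linear grows slower than n^n
O(n) is asymptotically smaller; O(n^n) grows faster


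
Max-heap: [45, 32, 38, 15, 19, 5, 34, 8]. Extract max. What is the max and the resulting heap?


Max = 45
Replace root with last, heapify down
Resulting heap: [38, 32, 34, 15, 19, 5, 8]


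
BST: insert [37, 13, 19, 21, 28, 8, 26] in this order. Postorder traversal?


Root = 37; build tree by BST insertion.
Postorder traversal: [8, 26, 28, 21, 19, 13, 37]


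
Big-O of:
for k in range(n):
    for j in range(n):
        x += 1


Per nesting level: O(n) * O(n) = O(n^2)
Complexity: O(n^2)


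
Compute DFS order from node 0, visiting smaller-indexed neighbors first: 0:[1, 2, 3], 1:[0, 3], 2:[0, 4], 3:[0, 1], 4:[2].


DFS stack-based: start with [0]
Visit order: [0, 1, 3, 2, 4]


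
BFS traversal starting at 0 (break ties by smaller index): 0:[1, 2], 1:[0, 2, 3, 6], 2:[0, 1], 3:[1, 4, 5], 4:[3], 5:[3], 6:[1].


BFS queue: start with [0]
Visit order: [0, 1, 2, 3, 6, 4, 5]


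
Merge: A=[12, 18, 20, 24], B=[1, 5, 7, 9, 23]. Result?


Compare heads, take smaller each step.
Merged: [1, 5, 7, 9, 12, 18, 20, 23, 24]


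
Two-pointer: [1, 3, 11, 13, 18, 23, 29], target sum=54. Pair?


Two pointers: lo=0, hi=6
No pair sums to 54


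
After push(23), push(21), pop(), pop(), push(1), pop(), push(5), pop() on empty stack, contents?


push(23) -> [23]
push(21) -> [23, 21]
pop() returns 21 -> [23]
pop() returns 23 -> []
push(1) -> [1]
pop() returns 1 -> []
push(5) -> [5]
pop() returns 5 -> []
Final stack (bottom to top): []


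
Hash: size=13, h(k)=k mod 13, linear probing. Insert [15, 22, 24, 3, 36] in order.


Insertions: 15->slot 2; 22->slot 9; 24->slot 11; 3->slot 3; 36->slot 10
Table: [None, None, 15, 3, None, None, None, None, None, 22, 36, 24, None]


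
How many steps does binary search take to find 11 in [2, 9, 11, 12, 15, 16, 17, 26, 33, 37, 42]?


Search for 11:
[0,10] mid=5 arr[5]=16
[0,4] mid=2 arr[2]=11
Total: 2 comparisons


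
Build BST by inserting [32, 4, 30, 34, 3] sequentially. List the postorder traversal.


Root = 32; build tree by BST insertion.
Postorder traversal: [3, 30, 4, 34, 32]


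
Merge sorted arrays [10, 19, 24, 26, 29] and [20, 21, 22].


Compare heads, take smaller each step.
Merged: [10, 19, 20, 21, 22, 24, 26, 29]


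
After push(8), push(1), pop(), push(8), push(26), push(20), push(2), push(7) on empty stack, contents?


push(8) -> [8]
push(1) -> [8, 1]
pop() returns 1 -> [8]
push(8) -> [8, 8]
push(26) -> [8, 8, 26]
push(20) -> [8, 8, 26, 20]
push(2) -> [8, 8, 26, 20, 2]
push(7) -> [8, 8, 26, 20, 2, 7]
Final stack (bottom to top): [8, 8, 26, 20, 2, 7]


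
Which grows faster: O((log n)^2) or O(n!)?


polylogarithmic grows slower than factorial
O((log n)^2) is asymptotically smaller; O(n!) grows faster


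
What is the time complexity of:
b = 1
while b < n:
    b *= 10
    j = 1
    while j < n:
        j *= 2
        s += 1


Per nesting level: O(log n) * O(log n) = O((log n)^2)
Complexity: O((log n)^2)


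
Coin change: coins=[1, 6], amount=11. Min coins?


dp[0]=0; dp[i]=1+min(dp[i-c] for c in coins)
...dp[6]=1, dp[7]=2, dp[8]=3, dp[9]=4, dp[10]=5, dp[11]=6
Minimum coins for 11 = 6


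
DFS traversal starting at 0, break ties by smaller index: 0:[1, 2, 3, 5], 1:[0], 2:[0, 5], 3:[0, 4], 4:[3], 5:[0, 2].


DFS stack-based: start with [0]
Visit order: [0, 1, 2, 5, 3, 4]


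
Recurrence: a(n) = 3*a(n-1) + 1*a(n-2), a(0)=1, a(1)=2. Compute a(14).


Build bottom-up:
...a(12)=1076041, a(13)=3553922, a(14)=3*3553922+1*1076041=11737807


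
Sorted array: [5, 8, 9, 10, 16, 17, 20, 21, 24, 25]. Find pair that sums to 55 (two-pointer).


Two pointers: lo=0, hi=9
No pair sums to 55


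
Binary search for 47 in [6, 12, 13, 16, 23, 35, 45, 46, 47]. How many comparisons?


Search for 47:
[0,8] mid=4 arr[4]=23
[5,8] mid=6 arr[6]=45
[7,8] mid=7 arr[7]=46
[8,8] mid=8 arr[8]=47
Total: 4 comparisons


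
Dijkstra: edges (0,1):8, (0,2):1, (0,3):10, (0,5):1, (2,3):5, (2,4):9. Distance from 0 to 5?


Dijkstra from 0:
Distances: {0: 0, 1: 8, 2: 1, 3: 6, 4: 10, 5: 1}
Shortest distance to 5 = 1, path = [0, 5]


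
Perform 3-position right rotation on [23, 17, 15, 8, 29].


Right rotate by 3: [15, 8, 29, 23, 17]


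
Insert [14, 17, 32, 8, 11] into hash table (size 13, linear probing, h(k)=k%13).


Insertions: 14->slot 1; 17->slot 4; 32->slot 6; 8->slot 8; 11->slot 11
Table: [None, 14, None, None, 17, None, 32, None, 8, None, None, 11, None]


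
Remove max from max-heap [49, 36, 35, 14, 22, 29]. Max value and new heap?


Max = 49
Replace root with last, heapify down
Resulting heap: [36, 29, 35, 14, 22]


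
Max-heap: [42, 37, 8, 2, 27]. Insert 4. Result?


Append 4: [42, 37, 8, 2, 27, 4]
Bubble up: no swaps needed
Result: [42, 37, 8, 2, 27, 4]


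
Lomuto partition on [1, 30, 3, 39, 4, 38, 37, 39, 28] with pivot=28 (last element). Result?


Elements <= 28 go left of pivot.
Result: [1, 3, 4, 28, 30, 38, 37, 39, 39], pivot at index 3


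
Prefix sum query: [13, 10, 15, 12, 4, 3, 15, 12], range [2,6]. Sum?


Prefix sums: [0, 13, 23, 38, 50, 54, 57, 72, 84]
Sum[2..6] = prefix[7] - prefix[2] = 72 - 23 = 49


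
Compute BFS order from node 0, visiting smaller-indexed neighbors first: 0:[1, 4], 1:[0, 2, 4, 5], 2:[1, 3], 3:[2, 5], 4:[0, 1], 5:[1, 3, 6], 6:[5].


BFS queue: start with [0]
Visit order: [0, 1, 4, 2, 5, 3, 6]


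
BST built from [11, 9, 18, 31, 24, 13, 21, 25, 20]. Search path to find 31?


BST root = 11
Search for 31: compare at each node
Path: [11, 18, 31]


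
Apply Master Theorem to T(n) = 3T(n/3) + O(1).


a=3, b=3, c=0. log_3(3)=1 > c=0. Case 1: O(n^log_b(a)) = O(n)
Complexity: O(n)


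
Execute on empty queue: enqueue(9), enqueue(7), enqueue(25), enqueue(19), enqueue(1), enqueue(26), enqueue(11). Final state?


enqueue(9) -> [9]
enqueue(7) -> [9, 7]
enqueue(25) -> [9, 7, 25]
enqueue(19) -> [9, 7, 25, 19]
enqueue(1) -> [9, 7, 25, 19, 1]
enqueue(26) -> [9, 7, 25, 19, 1, 26]
enqueue(11) -> [9, 7, 25, 19, 1, 26, 11]
Final queue (front to back): [9, 7, 25, 19, 1, 26, 11]


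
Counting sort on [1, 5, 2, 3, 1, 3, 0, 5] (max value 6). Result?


Count array: [1, 2, 1, 2, 0, 2, 0]
Reconstruct: [0, 1, 1, 2, 3, 3, 5, 5]


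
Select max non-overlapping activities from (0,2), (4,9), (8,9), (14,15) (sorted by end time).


Greedy: pick earliest-ending, then skip overlaps.
Selected (3 activities): [(0, 2), (4, 9), (14, 15)]


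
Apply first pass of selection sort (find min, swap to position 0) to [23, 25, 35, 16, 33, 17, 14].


After one pass: [14, 25, 35, 16, 33, 17, 23]


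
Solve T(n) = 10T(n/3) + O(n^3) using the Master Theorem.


a=10, b=3, c=3. log_3(10)=2.096 < c=3. Case 3: O(n^c) = O(n^3)
Complexity: O(n^3)


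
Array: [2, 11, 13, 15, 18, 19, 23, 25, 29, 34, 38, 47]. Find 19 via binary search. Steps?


Search for 19:
[0,11] mid=5 arr[5]=19
Total: 1 comparisons


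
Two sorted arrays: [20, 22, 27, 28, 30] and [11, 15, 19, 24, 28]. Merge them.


Compare heads, take smaller each step.
Merged: [11, 15, 19, 20, 22, 24, 27, 28, 28, 30]


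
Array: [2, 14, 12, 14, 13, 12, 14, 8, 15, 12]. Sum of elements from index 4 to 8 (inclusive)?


Prefix sums: [0, 2, 16, 28, 42, 55, 67, 81, 89, 104, 116]
Sum[4..8] = prefix[9] - prefix[4] = 104 - 42 = 62


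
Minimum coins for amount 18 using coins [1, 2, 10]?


dp[0]=0; dp[i]=1+min(dp[i-c] for c in coins)
...dp[13]=3, dp[14]=3, dp[15]=4, dp[16]=4, dp[17]=5, dp[18]=5
Minimum coins for 18 = 5


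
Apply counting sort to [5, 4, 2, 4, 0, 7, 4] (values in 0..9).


Count array: [1, 0, 1, 0, 3, 1, 0, 1, 0, 0]
Reconstruct: [0, 2, 4, 4, 4, 5, 7]


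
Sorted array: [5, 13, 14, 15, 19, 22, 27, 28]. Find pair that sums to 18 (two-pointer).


Two pointers: lo=0, hi=7
Found pair: (5, 13) summing to 18


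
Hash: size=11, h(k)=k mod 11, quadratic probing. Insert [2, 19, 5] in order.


Insertions: 2->slot 2; 19->slot 8; 5->slot 5
Table: [None, None, 2, None, None, 5, None, None, 19, None, None]


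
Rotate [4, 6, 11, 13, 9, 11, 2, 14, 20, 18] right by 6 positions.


Right rotate by 6: [9, 11, 2, 14, 20, 18, 4, 6, 11, 13]


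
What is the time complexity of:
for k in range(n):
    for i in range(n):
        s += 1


Per nesting level: O(n) * O(n) = O(n^2)
Complexity: O(n^2)


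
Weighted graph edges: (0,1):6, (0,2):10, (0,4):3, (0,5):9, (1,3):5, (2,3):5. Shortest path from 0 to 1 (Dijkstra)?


Dijkstra from 0:
Distances: {0: 0, 1: 6, 2: 10, 3: 11, 4: 3, 5: 9}
Shortest distance to 1 = 6, path = [0, 1]


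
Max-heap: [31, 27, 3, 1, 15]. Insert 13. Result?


Append 13: [31, 27, 3, 1, 15, 13]
Bubble up: swap idx 5(13) with idx 2(3)
Result: [31, 27, 13, 1, 15, 3]


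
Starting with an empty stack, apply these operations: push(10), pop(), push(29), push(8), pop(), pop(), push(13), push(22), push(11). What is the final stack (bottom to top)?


push(10) -> [10]
pop() returns 10 -> []
push(29) -> [29]
push(8) -> [29, 8]
pop() returns 8 -> [29]
pop() returns 29 -> []
push(13) -> [13]
push(22) -> [13, 22]
push(11) -> [13, 22, 11]
Final stack (bottom to top): [13, 22, 11]


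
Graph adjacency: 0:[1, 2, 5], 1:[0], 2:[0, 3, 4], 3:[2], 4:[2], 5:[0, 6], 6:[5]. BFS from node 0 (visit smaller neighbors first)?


BFS queue: start with [0]
Visit order: [0, 1, 2, 5, 3, 4, 6]


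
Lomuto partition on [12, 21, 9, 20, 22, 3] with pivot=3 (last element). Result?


Elements <= 3 go left of pivot.
Result: [3, 21, 9, 20, 22, 12], pivot at index 0


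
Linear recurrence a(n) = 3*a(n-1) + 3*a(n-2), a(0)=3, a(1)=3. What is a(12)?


Build bottom-up:
...a(10)=719523, a(11)=2727918, a(12)=3*2727918+3*719523=10342323


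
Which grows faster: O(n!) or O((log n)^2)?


polylogarithmic grows slower than factorial
O((log n)^2) is asymptotically smaller; O(n!) grows faster


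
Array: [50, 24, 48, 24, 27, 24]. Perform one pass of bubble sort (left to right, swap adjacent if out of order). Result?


After one pass: [24, 48, 24, 27, 24, 50]


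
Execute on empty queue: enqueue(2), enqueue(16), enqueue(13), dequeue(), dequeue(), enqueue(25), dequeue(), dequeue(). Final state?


enqueue(2) -> [2]
enqueue(16) -> [2, 16]
enqueue(13) -> [2, 16, 13]
dequeue() returns 2 -> [16, 13]
dequeue() returns 16 -> [13]
enqueue(25) -> [13, 25]
dequeue() returns 13 -> [25]
dequeue() returns 25 -> []
Final queue (front to back): []


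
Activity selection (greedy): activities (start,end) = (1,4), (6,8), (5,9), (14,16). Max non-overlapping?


Greedy: pick earliest-ending, then skip overlaps.
Selected (3 activities): [(1, 4), (6, 8), (14, 16)]


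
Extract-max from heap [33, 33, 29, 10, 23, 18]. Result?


Max = 33
Replace root with last, heapify down
Resulting heap: [33, 23, 29, 10, 18]


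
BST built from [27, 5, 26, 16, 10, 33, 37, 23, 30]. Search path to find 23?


BST root = 27
Search for 23: compare at each node
Path: [27, 5, 26, 16, 23]


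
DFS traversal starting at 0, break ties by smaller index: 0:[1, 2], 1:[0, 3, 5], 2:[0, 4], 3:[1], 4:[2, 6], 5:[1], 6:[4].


DFS stack-based: start with [0]
Visit order: [0, 1, 3, 5, 2, 4, 6]


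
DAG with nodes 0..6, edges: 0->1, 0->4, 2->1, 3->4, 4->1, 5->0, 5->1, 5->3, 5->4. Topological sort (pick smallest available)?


Kahn's algorithm, process smallest node first
Order: [2, 5, 0, 3, 4, 1, 6]


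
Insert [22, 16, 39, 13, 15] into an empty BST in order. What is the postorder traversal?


Root = 22; build tree by BST insertion.
Postorder traversal: [15, 13, 16, 39, 22]


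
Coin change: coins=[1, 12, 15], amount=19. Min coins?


dp[0]=0; dp[i]=1+min(dp[i-c] for c in coins)
...dp[14]=3, dp[15]=1, dp[16]=2, dp[17]=3, dp[18]=4, dp[19]=5
Minimum coins for 19 = 5


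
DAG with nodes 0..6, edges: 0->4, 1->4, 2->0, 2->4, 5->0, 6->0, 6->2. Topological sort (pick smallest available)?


Kahn's algorithm, process smallest node first
Order: [1, 3, 5, 6, 2, 0, 4]


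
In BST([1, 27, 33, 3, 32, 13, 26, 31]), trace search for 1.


BST root = 1
Search for 1: compare at each node
Path: [1]


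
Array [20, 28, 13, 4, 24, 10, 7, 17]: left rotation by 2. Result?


Left rotate by 2: [13, 4, 24, 10, 7, 17, 20, 28]


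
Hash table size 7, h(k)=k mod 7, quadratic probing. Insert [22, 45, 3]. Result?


Insertions: 22->slot 1; 45->slot 3; 3->slot 4
Table: [None, 22, None, 45, 3, None, None]


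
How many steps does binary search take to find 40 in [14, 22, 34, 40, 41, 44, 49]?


Search for 40:
[0,6] mid=3 arr[3]=40
Total: 1 comparisons


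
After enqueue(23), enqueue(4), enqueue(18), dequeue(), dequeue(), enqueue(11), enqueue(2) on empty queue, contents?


enqueue(23) -> [23]
enqueue(4) -> [23, 4]
enqueue(18) -> [23, 4, 18]
dequeue() returns 23 -> [4, 18]
dequeue() returns 4 -> [18]
enqueue(11) -> [18, 11]
enqueue(2) -> [18, 11, 2]
Final queue (front to back): [18, 11, 2]


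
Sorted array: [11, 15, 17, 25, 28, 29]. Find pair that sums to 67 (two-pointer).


Two pointers: lo=0, hi=5
No pair sums to 67


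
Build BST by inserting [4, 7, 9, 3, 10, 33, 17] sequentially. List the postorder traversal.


Root = 4; build tree by BST insertion.
Postorder traversal: [3, 17, 33, 10, 9, 7, 4]


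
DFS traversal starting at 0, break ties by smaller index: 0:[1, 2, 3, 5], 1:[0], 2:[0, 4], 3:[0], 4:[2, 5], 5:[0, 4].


DFS stack-based: start with [0]
Visit order: [0, 1, 2, 4, 5, 3]


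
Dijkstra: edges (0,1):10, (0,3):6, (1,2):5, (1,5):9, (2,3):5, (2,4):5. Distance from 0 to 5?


Dijkstra from 0:
Distances: {0: 0, 1: 10, 2: 11, 3: 6, 4: 16, 5: 19}
Shortest distance to 5 = 19, path = [0, 1, 5]


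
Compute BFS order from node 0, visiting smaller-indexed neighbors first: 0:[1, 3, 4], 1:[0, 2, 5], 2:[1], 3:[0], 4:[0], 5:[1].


BFS queue: start with [0]
Visit order: [0, 1, 3, 4, 2, 5]


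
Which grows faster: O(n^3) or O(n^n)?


cubic grows slower than n^n
O(n^3) is asymptotically smaller; O(n^n) grows faster


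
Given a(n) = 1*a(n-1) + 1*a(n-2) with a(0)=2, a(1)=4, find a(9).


Build bottom-up:
...a(7)=68, a(8)=110, a(9)=1*110+1*68=178


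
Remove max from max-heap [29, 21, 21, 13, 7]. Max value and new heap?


Max = 29
Replace root with last, heapify down
Resulting heap: [21, 13, 21, 7]


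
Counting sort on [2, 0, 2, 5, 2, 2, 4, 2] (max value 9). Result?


Count array: [1, 0, 5, 0, 1, 1, 0, 0, 0, 0]
Reconstruct: [0, 2, 2, 2, 2, 2, 4, 5]


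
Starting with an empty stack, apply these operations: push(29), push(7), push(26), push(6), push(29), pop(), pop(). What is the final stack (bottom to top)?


push(29) -> [29]
push(7) -> [29, 7]
push(26) -> [29, 7, 26]
push(6) -> [29, 7, 26, 6]
push(29) -> [29, 7, 26, 6, 29]
pop() returns 29 -> [29, 7, 26, 6]
pop() returns 6 -> [29, 7, 26]
Final stack (bottom to top): [29, 7, 26]


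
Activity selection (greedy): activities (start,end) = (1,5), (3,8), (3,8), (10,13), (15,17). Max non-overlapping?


Greedy: pick earliest-ending, then skip overlaps.
Selected (3 activities): [(1, 5), (10, 13), (15, 17)]


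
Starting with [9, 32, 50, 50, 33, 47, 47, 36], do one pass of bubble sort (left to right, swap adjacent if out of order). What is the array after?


After one pass: [9, 32, 50, 33, 47, 47, 36, 50]


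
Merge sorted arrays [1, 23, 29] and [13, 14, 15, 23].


Compare heads, take smaller each step.
Merged: [1, 13, 14, 15, 23, 23, 29]


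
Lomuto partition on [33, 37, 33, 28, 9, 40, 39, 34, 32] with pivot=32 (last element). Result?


Elements <= 32 go left of pivot.
Result: [28, 9, 32, 33, 37, 40, 39, 34, 33], pivot at index 2


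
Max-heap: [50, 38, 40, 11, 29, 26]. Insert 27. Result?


Append 27: [50, 38, 40, 11, 29, 26, 27]
Bubble up: no swaps needed
Result: [50, 38, 40, 11, 29, 26, 27]


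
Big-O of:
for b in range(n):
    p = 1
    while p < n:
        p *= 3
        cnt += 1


Per nesting level: O(n) * O(log n) = O(n log n)
Complexity: O(n log n)


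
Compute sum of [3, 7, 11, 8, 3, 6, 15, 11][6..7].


Prefix sums: [0, 3, 10, 21, 29, 32, 38, 53, 64]
Sum[6..7] = prefix[8] - prefix[6] = 64 - 38 = 26


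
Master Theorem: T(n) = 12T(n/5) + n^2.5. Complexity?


a=12, b=5, c=2.5. log_5(12)=1.544 < c=2.5. Case 3: O(n^c) = O(n^2.500)
Complexity: O(n^2.500)


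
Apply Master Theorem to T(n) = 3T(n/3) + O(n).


a=3, b=3, c=1. log_3(3)=1 = c=1. Case 2: O(n^c log n) = O(n log n)
Complexity: O(n log n)


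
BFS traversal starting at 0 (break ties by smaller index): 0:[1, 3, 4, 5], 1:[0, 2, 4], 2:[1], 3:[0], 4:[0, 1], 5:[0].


BFS queue: start with [0]
Visit order: [0, 1, 3, 4, 5, 2]


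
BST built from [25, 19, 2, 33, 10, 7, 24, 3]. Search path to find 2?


BST root = 25
Search for 2: compare at each node
Path: [25, 19, 2]


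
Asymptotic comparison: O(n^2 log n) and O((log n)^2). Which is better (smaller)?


polylogarithmic grows slower than n^2 log n
O((log n)^2) is asymptotically smaller; O(n^2 log n) grows faster
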